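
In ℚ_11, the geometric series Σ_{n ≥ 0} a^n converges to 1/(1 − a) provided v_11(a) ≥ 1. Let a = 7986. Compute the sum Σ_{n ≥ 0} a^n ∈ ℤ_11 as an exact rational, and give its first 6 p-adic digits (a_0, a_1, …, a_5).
Σ a^n = 1/(1 − a) = -1/7985;  first 6 digits = (1, 0, 0, 6, 0, 0)

v_11(a) = 3 ≥ 1, so the series converges in ℤ_11 to 1/(1 − a) = 1/(1 − 7986) = -1/7985. Expand this rational in ℤ_11: compute digits iteratively via d_i = x_i mod 11, x_{i+1} = (x_i − d_i)/11. The first 6 digits are (1, 0, 0, 6, 0, 0).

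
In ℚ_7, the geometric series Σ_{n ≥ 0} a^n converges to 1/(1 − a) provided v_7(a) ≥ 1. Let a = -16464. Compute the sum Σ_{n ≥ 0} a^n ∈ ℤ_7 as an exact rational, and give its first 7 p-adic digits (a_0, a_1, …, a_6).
Σ a^n = 1/(1 − a) = 1/16465;  first 7 digits = (1, 0, 0, 1, 0, 6, 0)

v_7(a) = 3 ≥ 1, so the series converges in ℤ_7 to 1/(1 − a) = 1/(1 − (-16464)) = 1/16465. Expand this rational in ℤ_7: compute digits iteratively via d_i = x_i mod 7, x_{i+1} = (x_i − d_i)/7. The first 7 digits are (1, 0, 0, 1, 0, 6, 0).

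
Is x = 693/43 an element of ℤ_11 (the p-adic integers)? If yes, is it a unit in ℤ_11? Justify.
x ∈ ℤ_11 but not a unit; v_11(x) = 1 > 0

ℤ_11 = {x ∈ ℚ_11 : v_11(x) ≥ 0} and ℤ_11^× = {x ∈ ℤ_11 : v_11(x) = 0}. Here v_11(693/43) = v_11(num) − v_11(den) = 1; compare against these criteria.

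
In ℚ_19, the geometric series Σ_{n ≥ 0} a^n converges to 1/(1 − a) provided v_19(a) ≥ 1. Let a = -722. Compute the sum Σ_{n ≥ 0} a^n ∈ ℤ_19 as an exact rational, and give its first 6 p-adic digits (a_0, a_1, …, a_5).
Σ a^n = 1/(1 − a) = 1/723;  first 6 digits = (1, 0, 17, 18, 3, 0)

v_19(a) = 2 ≥ 1, so the series converges in ℤ_19 to 1/(1 − a) = 1/(1 − (-722)) = 1/723. Expand this rational in ℤ_19: compute digits iteratively via d_i = x_i mod 19, x_{i+1} = (x_i − d_i)/19. The first 6 digits are (1, 0, 17, 18, 3, 0).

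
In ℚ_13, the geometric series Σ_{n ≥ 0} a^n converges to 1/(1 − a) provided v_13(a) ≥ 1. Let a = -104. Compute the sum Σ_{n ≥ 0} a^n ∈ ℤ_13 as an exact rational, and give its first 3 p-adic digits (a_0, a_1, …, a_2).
Σ a^n = 1/(1 − a) = 1/105;  first 3 digits = (1, 5, 11)

v_13(a) = 1 ≥ 1, so the series converges in ℤ_13 to 1/(1 − a) = 1/(1 − (-104)) = 1/105. Expand this rational in ℤ_13: compute digits iteratively via d_i = x_i mod 13, x_{i+1} = (x_i − d_i)/13. The first 3 digits are (1, 5, 11).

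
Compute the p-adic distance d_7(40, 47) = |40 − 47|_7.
d_7(40, 47) = 1/7

Step 1 — x − y = 40 − 47 = -7. Step 2 — v_7(-7) = 1 (factor: -7 = −(7^1 · 1); the sign does not affect v_p). Step 3 — |x − y|_7 = 7^{-1} = 1/7.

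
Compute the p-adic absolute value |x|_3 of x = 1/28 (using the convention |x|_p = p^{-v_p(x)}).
|1/28|_3 = 1

Step 1 — compute v_3(x) by factoring powers of 3 out of the numerator and denominator: v_3(1/28) = 0. Step 2 — apply |x|_p = p^{-v_p(x)} = 3^{0} = 1.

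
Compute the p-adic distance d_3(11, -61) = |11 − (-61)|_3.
d_3(11, -61) = 1/9

Step 1 — x − y = 11 − (-61) = 72. Step 2 — v_3(72) = 2 (factor: 72 = (3^2 · 8); the sign does not affect v_p). Step 3 — |x − y|_3 = 3^{-2} = 1/9.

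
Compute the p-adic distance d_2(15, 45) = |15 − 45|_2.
d_2(15, 45) = 1/2

Step 1 — x − y = 15 − 45 = -30. Step 2 — v_2(-30) = 1 (factor: -30 = −(2^1 · 15); the sign does not affect v_p). Step 3 — |x − y|_2 = 2^{-1} = 1/2.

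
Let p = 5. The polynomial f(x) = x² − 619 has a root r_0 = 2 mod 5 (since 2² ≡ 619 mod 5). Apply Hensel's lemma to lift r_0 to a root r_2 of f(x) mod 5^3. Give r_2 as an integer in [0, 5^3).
r_2 = 37 (mod 125)

Hensel's recurrence: r_{i+1} = r_i − f(r_i)·(f′(r_i))^{-1} mod 5^{i+2}, with f′(x) = 2x. Iterate:
  r_0 = 2 (mod 5)
  r_1 = 12 (mod 25)
  r_2 = 37 (mod 125)
Final: r_2 = 37, and one checks f(r_2) ≡ 0 mod 5^3.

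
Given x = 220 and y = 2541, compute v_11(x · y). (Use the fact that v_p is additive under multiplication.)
v_11(559020) = 3

v_p(x) = 1 (factor: 220 = 11^1 · 20); v_p(y) = 2 (factor: 2541 = 11^2 · 21). Additivity: v_p(xy) = v_p(x) + v_p(y) = 1 + 2 = 3. (Direct check: xy = 559020 = 11^3 · (420).)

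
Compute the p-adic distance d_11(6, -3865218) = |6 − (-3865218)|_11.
d_11(6, -3865218) = 1/161051

Step 1 — x − y = 6 − (-3865218) = 3865224. Step 2 — v_11(3865224) = 5 (factor: 3865224 = (11^5 · 24); the sign does not affect v_p). Step 3 — |x − y|_11 = 11^{-5} = 1/161051.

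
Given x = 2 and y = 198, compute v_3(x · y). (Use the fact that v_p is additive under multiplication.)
v_3(396) = 2

v_p(x) = 0 (factor: 2 = 3^0 · 2); v_p(y) = 2 (factor: 198 = 3^2 · 22). Additivity: v_p(xy) = v_p(x) + v_p(y) = 0 + 2 = 2. (Direct check: xy = 396 = 3^2 · (44).)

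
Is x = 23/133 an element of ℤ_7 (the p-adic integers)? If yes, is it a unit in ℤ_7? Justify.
x ∉ ℤ_7 (v_7(x) = -1 < 0)

ℤ_7 = {x ∈ ℚ_7 : v_7(x) ≥ 0} and ℤ_7^× = {x ∈ ℤ_7 : v_7(x) = 0}. Here v_7(23/133) = v_7(num) − v_7(den) = -1; compare against these criteria.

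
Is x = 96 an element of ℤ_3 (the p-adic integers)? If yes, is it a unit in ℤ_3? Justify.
x ∈ ℤ_3 but not a unit; v_3(x) = 1 > 0

ℤ_3 = {x ∈ ℚ_3 : v_3(x) ≥ 0} and ℤ_3^× = {x ∈ ℤ_3 : v_3(x) = 0}. Here v_3(96) = v_3(num) − v_3(den) = 1; compare against these criteria.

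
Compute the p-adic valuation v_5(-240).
v_5(-240) = 1

v_5(n) is the largest exponent k such that 5^k divides n. Factor out: -240 = -5^1 · 48. (Sign doesn't affect v_p.) So v_5(-240) = 1.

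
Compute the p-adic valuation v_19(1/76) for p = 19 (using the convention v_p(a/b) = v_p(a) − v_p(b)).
v_19(1/76) = -1

Factor powers of 19 from the numerator and denominator of the reduced fraction: 1 = 19^0 · 1 and 76 = 19^1 · 4. Apply v_p(a/b) = v_p(a) − v_p(b): v_19(1/76) = 0 − 1 = -1.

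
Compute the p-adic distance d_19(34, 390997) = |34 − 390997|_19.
d_19(34, 390997) = 1/130321

Step 1 — x − y = 34 − 390997 = -390963. Step 2 — v_19(-390963) = 4 (factor: -390963 = −(19^4 · 3); the sign does not affect v_p). Step 3 — |x − y|_19 = 19^{-4} = 1/130321.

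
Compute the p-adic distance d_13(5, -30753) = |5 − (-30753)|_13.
d_13(5, -30753) = 1/2197

Step 1 — x − y = 5 − (-30753) = 30758. Step 2 — v_13(30758) = 3 (factor: 30758 = (13^3 · 14); the sign does not affect v_p). Step 3 — |x − y|_13 = 13^{-3} = 1/2197.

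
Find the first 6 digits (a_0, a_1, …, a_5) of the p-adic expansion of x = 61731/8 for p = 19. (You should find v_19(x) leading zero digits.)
(a_0, …, a_5) = (0, 0, 0, 13, 16, 11)

v_19(61731/8) = 3, so a_0 = ... = a_2 = 0. Factor out: x = 19^3 · u with u = 9/8 a unit in ℤ_19. Expand u iteratively via a_{v+i} = u_i mod 19, u_{i+1} = (u_i − a_{v+i})/19:
  u_0 = 9/8;  a_3 = 13;  u_1 = (u_0 − 13)/19 = -5/8
  u_1 = -5/8;  a_4 = 16;  u_2 = (u_1 − 16)/19 = -7/8
  u_2 = -7/8;  a_5 = 11;  u_3 = (u_2 − 11)/19 = -5/8
Digits: (0, 0, 0, 13, 16, 11).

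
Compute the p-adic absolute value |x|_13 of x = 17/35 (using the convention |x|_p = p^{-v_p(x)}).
|17/35|_13 = 1

Step 1 — compute v_13(x) by factoring powers of 13 out of the numerator and denominator: v_13(17/35) = 0. Step 2 — apply |x|_p = p^{-v_p(x)} = 13^{0} = 1.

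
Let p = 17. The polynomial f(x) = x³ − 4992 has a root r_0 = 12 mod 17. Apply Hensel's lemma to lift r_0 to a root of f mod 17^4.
r_3 = 83091 (mod 83521)

Hensel: r_{i+1} = r_i − f(r_i)/f′(r_i) mod 17^{i+2}, where f′(x) = 3x². Iterate:
  r_0 = 12 (mod 17)
  r_1 = 148 (mod 289)
  r_2 = 4483 (mod 4913)
  r_3 = 83091 (mod 83521)
Final: r = 83091 with f(r) ≡ 0 mod 17^4.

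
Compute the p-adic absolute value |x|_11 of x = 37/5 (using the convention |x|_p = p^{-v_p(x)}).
|37/5|_11 = 1

Step 1 — compute v_11(x) by factoring powers of 11 out of the numerator and denominator: v_11(37/5) = 0. Step 2 — apply |x|_p = p^{-v_p(x)} = 11^{0} = 1.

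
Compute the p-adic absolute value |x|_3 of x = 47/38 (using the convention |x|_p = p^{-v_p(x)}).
|47/38|_3 = 1

Step 1 — compute v_3(x) by factoring powers of 3 out of the numerator and denominator: v_3(47/38) = 0. Step 2 — apply |x|_p = p^{-v_p(x)} = 3^{0} = 1.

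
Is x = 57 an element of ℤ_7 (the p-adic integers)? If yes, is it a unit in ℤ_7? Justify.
x ∈ ℤ_7^× (unit); v_7(x) = 0

ℤ_7 = {x ∈ ℚ_7 : v_7(x) ≥ 0} and ℤ_7^× = {x ∈ ℤ_7 : v_7(x) = 0}. Here v_7(57) = v_7(num) − v_7(den) = 0; compare against these criteria.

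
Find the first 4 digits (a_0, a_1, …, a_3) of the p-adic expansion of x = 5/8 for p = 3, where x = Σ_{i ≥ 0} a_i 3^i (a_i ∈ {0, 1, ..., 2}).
(a_0, …, a_3) = (1, 1, 0, 1)

v_3(5/8) = 0 (numerator and denominator both coprime to 3), so x ∈ ℤ_3^×. Compute digits iteratively via a_i = x_i mod 3, x_{i+1} = (x_i − a_i)/3, with x_0 = x:
  x_0 = 5/8;  a_0 = 1;  x_1 = (x_0 − 1)/3 = -1/8
  x_1 = -1/8;  a_1 = 1;  x_2 = (x_1 − 1)/3 = -3/8
  x_2 = -3/8;  a_2 = 0;  x_3 = (x_2 − 0)/3 = -1/8
  x_3 = -1/8;  a_3 = 1;  x_4 = (x_3 − 1)/3 = -3/8
Digits: (1, 1, 0, 1).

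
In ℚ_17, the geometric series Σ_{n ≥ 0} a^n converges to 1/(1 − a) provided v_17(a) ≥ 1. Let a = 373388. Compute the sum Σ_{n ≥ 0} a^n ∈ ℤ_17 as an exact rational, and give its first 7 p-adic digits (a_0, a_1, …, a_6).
Σ a^n = 1/(1 − a) = -1/373387;  first 7 digits = (1, 0, 0, 8, 4, 0, 13)

v_17(a) = 3 ≥ 1, so the series converges in ℤ_17 to 1/(1 − a) = 1/(1 − 373388) = -1/373387. Expand this rational in ℤ_17: compute digits iteratively via d_i = x_i mod 17, x_{i+1} = (x_i − d_i)/17. The first 7 digits are (1, 0, 0, 8, 4, 0, 13).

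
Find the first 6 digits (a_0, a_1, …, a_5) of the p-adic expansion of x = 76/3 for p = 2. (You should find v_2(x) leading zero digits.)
(a_0, …, a_5) = (0, 0, 1, 0, 0, 0)

v_2(76/3) = 2, so a_0 = ... = a_1 = 0. Factor out: x = 2^2 · u with u = 19/3 a unit in ℤ_2. Expand u iteratively via a_{v+i} = u_i mod 2, u_{i+1} = (u_i − a_{v+i})/2:
  u_0 = 19/3;  a_2 = 1;  u_1 = (u_0 − 1)/2 = 8/3
  u_1 = 8/3;  a_3 = 0;  u_2 = (u_1 − 0)/2 = 4/3
  u_2 = 4/3;  a_4 = 0;  u_3 = (u_2 − 0)/2 = 2/3
  u_3 = 2/3;  a_5 = 0;  u_4 = (u_3 − 0)/2 = 1/3
Digits: (0, 0, 1, 0, 0, 0).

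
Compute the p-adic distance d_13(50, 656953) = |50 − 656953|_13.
d_13(50, 656953) = 1/28561

Step 1 — x − y = 50 − 656953 = -656903. Step 2 — v_13(-656903) = 4 (factor: -656903 = −(13^4 · 23); the sign does not affect v_p). Step 3 — |x − y|_13 = 13^{-4} = 1/28561.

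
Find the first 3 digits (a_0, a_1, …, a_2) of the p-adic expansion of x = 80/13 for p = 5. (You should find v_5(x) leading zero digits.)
(a_0, …, a_2) = (0, 2, 1)

v_5(80/13) = 1, so a_0 = ... = a_0 = 0. Factor out: x = 5^1 · u with u = 16/13 a unit in ℤ_5. Expand u iteratively via a_{v+i} = u_i mod 5, u_{i+1} = (u_i − a_{v+i})/5:
  u_0 = 16/13;  a_1 = 2;  u_1 = (u_0 − 2)/5 = -2/13
  u_1 = -2/13;  a_2 = 1;  u_2 = (u_1 − 1)/5 = -3/13
Digits: (0, 2, 1).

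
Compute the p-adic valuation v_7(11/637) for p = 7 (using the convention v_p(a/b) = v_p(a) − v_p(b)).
v_7(11/637) = -2

Factor powers of 7 from the numerator and denominator of the reduced fraction: 11 = 7^0 · 11 and 637 = 7^2 · 13. Apply v_p(a/b) = v_p(a) − v_p(b): v_7(11/637) = 0 − 2 = -2.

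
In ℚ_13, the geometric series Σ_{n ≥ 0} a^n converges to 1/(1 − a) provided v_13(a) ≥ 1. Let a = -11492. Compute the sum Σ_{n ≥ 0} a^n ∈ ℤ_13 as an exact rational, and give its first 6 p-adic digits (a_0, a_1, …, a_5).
Σ a^n = 1/(1 − a) = 1/11493;  first 6 digits = (1, 0, 10, 7, 8, 4)

v_13(a) = 2 ≥ 1, so the series converges in ℤ_13 to 1/(1 − a) = 1/(1 − (-11492)) = 1/11493. Expand this rational in ℤ_13: compute digits iteratively via d_i = x_i mod 13, x_{i+1} = (x_i − d_i)/13. The first 6 digits are (1, 0, 10, 7, 8, 4).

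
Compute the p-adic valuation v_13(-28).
v_13(-28) = 0

v_13(n) is the largest exponent k such that 13^k divides n. Factor out: -28 = -13^0 · 28. (Sign doesn't affect v_p.) So v_13(-28) = 0.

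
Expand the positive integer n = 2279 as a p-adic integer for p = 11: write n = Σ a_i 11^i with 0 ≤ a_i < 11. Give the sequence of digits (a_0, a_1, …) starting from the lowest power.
(a_0, a_1, …) = (2, 9, 7, 1)

Repeated division by 11 gives the digits low-to-high: 2279 = 2 + 9·11^1 + 7·11^2 + 1·11^3. Digit sequence: (2, 9, 7, 1).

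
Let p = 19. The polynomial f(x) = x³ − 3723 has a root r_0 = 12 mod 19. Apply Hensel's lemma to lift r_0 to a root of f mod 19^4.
r_3 = 72535 (mod 130321)

Hensel: r_{i+1} = r_i − f(r_i)/f′(r_i) mod 19^{i+2}, where f′(x) = 3x². Iterate:
  r_0 = 12 (mod 19)
  r_1 = 335 (mod 361)
  r_2 = 3945 (mod 6859)
  r_3 = 72535 (mod 130321)
Final: r = 72535 with f(r) ≡ 0 mod 19^4.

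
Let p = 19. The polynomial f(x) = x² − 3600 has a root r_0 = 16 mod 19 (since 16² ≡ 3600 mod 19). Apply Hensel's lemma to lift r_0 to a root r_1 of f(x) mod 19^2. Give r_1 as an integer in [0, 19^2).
r_1 = 301 (mod 361)

Hensel's recurrence: r_{i+1} = r_i − f(r_i)·(f′(r_i))^{-1} mod 19^{i+2}, with f′(x) = 2x. Iterate:
  r_0 = 16 (mod 19)
  r_1 = 301 (mod 361)
Final: r_1 = 301, and one checks f(r_1) ≡ 0 mod 19^2.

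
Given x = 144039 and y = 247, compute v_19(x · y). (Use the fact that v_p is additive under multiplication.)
v_19(35577633) = 4

v_p(x) = 3 (factor: 144039 = 19^3 · 21); v_p(y) = 1 (factor: 247 = 19^1 · 13). Additivity: v_p(xy) = v_p(x) + v_p(y) = 3 + 1 = 4. (Direct check: xy = 35577633 = 19^4 · (273).)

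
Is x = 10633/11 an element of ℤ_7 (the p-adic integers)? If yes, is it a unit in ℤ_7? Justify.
x ∈ ℤ_7 but not a unit; v_7(x) = 3 > 0

ℤ_7 = {x ∈ ℚ_7 : v_7(x) ≥ 0} and ℤ_7^× = {x ∈ ℤ_7 : v_7(x) = 0}. Here v_7(10633/11) = v_7(num) − v_7(den) = 3; compare against these criteria.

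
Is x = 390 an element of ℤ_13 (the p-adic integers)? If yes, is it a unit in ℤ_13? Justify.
x ∈ ℤ_13 but not a unit; v_13(x) = 1 > 0

ℤ_13 = {x ∈ ℚ_13 : v_13(x) ≥ 0} and ℤ_13^× = {x ∈ ℤ_13 : v_13(x) = 0}. Here v_13(390) = v_13(num) − v_13(den) = 1; compare against these criteria.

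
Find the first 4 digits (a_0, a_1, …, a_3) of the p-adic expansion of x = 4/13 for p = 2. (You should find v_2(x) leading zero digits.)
(a_0, …, a_3) = (0, 0, 1, 0)

v_2(4/13) = 2, so a_0 = ... = a_1 = 0. Factor out: x = 2^2 · u with u = 1/13 a unit in ℤ_2. Expand u iteratively via a_{v+i} = u_i mod 2, u_{i+1} = (u_i − a_{v+i})/2:
  u_0 = 1/13;  a_2 = 1;  u_1 = (u_0 − 1)/2 = -6/13
  u_1 = -6/13;  a_3 = 0;  u_2 = (u_1 − 0)/2 = -3/13
Digits: (0, 0, 1, 0).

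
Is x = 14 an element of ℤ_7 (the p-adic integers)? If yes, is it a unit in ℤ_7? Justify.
x ∈ ℤ_7 but not a unit; v_7(x) = 1 > 0

ℤ_7 = {x ∈ ℚ_7 : v_7(x) ≥ 0} and ℤ_7^× = {x ∈ ℤ_7 : v_7(x) = 0}. Here v_7(14) = v_7(num) − v_7(den) = 1; compare against these criteria.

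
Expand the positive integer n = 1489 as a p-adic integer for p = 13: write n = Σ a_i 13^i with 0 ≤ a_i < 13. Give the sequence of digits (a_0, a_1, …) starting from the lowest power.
(a_0, a_1, …) = (7, 10, 8)

Repeated division by 13 gives the digits low-to-high: 1489 = 7 + 10·13^1 + 8·13^2. Digit sequence: (7, 10, 8).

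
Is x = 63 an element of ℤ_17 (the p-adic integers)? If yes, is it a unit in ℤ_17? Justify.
x ∈ ℤ_17^× (unit); v_17(x) = 0

ℤ_17 = {x ∈ ℚ_17 : v_17(x) ≥ 0} and ℤ_17^× = {x ∈ ℤ_17 : v_17(x) = 0}. Here v_17(63) = v_17(num) − v_17(den) = 0; compare against these criteria.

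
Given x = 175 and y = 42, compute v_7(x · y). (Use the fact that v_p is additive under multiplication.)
v_7(7350) = 2

v_p(x) = 1 (factor: 175 = 7^1 · 25); v_p(y) = 1 (factor: 42 = 7^1 · 6). Additivity: v_p(xy) = v_p(x) + v_p(y) = 1 + 1 = 2. (Direct check: xy = 7350 = 7^2 · (150).)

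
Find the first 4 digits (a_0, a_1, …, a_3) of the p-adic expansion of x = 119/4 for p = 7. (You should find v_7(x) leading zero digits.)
(a_0, …, a_3) = (0, 6, 5, 1)

v_7(119/4) = 1, so a_0 = ... = a_0 = 0. Factor out: x = 7^1 · u with u = 17/4 a unit in ℤ_7. Expand u iteratively via a_{v+i} = u_i mod 7, u_{i+1} = (u_i − a_{v+i})/7:
  u_0 = 17/4;  a_1 = 6;  u_1 = (u_0 − 6)/7 = -1/4
  u_1 = -1/4;  a_2 = 5;  u_2 = (u_1 − 5)/7 = -3/4
  u_2 = -3/4;  a_3 = 1;  u_3 = (u_2 − 1)/7 = -1/4
Digits: (0, 6, 5, 1).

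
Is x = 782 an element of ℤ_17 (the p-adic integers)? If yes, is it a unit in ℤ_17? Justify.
x ∈ ℤ_17 but not a unit; v_17(x) = 1 > 0

ℤ_17 = {x ∈ ℚ_17 : v_17(x) ≥ 0} and ℤ_17^× = {x ∈ ℤ_17 : v_17(x) = 0}. Here v_17(782) = v_17(num) − v_17(den) = 1; compare against these criteria.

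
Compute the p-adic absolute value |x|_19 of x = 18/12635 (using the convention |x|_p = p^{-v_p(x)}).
|18/12635|_19 = 361

Step 1 — compute v_19(x) by factoring powers of 19 out of the numerator and denominator: v_19(18/12635) = -2. Step 2 — apply |x|_p = p^{-v_p(x)} = 19^{2} = 361.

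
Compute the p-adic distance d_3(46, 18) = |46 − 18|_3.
d_3(46, 18) = 1

Step 1 — x − y = 46 − 18 = 28. Step 2 — v_3(28) = 0 (factor: 28 = (3^0 · 28); the sign does not affect v_p). Step 3 — |x − y|_3 = 3^{0} = 1.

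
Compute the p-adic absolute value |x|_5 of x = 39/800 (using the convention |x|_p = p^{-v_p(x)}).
|39/800|_5 = 25

Step 1 — compute v_5(x) by factoring powers of 5 out of the numerator and denominator: v_5(39/800) = -2. Step 2 — apply |x|_p = p^{-v_p(x)} = 5^{2} = 25.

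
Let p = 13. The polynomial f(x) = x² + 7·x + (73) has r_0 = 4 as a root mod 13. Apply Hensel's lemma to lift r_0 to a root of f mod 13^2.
r_1 = 30 (mod 169)

Hensel: r_{i+1} = r_i − f(r_i)·(f′(r_i))^{-1} mod 13^{i+2}, f′(x) = 2x + 7. Iterate:
  r_0 = 4 (mod 13)
  r_1 = 30 (mod 169)
Final: r = 30 satisfies f(r) ≡ 0 mod 13^2.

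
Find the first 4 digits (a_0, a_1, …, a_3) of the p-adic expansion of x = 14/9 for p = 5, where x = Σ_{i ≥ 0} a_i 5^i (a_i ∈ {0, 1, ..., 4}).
(a_0, …, a_3) = (1, 4, 2, 0)

v_5(14/9) = 0 (numerator and denominator both coprime to 5), so x ∈ ℤ_5^×. Compute digits iteratively via a_i = x_i mod 5, x_{i+1} = (x_i − a_i)/5, with x_0 = x:
  x_0 = 14/9;  a_0 = 1;  x_1 = (x_0 − 1)/5 = 1/9
  x_1 = 1/9;  a_1 = 4;  x_2 = (x_1 − 4)/5 = -7/9
  x_2 = -7/9;  a_2 = 2;  x_3 = (x_2 − 2)/5 = -5/9
  x_3 = -5/9;  a_3 = 0;  x_4 = (x_3 − 0)/5 = -1/9
Digits: (1, 4, 2, 0).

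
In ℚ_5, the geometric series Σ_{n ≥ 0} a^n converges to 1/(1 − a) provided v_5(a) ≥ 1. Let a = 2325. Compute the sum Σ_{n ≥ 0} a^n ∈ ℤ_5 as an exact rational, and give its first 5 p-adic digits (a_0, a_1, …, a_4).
Σ a^n = 1/(1 − a) = -1/2324;  first 5 digits = (1, 0, 3, 3, 2)

v_5(a) = 2 ≥ 1, so the series converges in ℤ_5 to 1/(1 − a) = 1/(1 − 2325) = -1/2324. Expand this rational in ℤ_5: compute digits iteratively via d_i = x_i mod 5, x_{i+1} = (x_i − d_i)/5. The first 5 digits are (1, 0, 3, 3, 2).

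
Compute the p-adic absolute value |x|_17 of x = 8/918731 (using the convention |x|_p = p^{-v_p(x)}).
|8/918731|_17 = 83521

Step 1 — compute v_17(x) by factoring powers of 17 out of the numerator and denominator: v_17(8/918731) = -4. Step 2 — apply |x|_p = p^{-v_p(x)} = 17^{4} = 83521.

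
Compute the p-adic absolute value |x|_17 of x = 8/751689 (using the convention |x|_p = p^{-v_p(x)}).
|8/751689|_17 = 83521

Step 1 — compute v_17(x) by factoring powers of 17 out of the numerator and denominator: v_17(8/751689) = -4. Step 2 — apply |x|_p = p^{-v_p(x)} = 17^{4} = 83521.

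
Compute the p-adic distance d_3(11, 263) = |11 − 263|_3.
d_3(11, 263) = 1/9

Step 1 — x − y = 11 − 263 = -252. Step 2 — v_3(-252) = 2 (factor: -252 = −(3^2 · 28); the sign does not affect v_p). Step 3 — |x − y|_3 = 3^{-2} = 1/9.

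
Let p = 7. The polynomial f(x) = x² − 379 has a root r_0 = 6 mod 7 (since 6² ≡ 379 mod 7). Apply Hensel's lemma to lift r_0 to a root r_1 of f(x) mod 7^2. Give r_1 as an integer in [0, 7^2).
r_1 = 6 (mod 49)

Hensel's recurrence: r_{i+1} = r_i − f(r_i)·(f′(r_i))^{-1} mod 7^{i+2}, with f′(x) = 2x. Iterate:
  r_0 = 6 (mod 7)
  r_1 = 6 (mod 49)
Final: r_1 = 6, and one checks f(r_1) ≡ 0 mod 7^2.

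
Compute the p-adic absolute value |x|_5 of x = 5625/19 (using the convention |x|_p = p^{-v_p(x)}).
|5625/19|_5 = 1/625

Step 1 — compute v_5(x) by factoring powers of 5 out of the numerator and denominator: v_5(5625/19) = 4. Step 2 — apply |x|_p = p^{-v_p(x)} = 5^{-4} = 1/625.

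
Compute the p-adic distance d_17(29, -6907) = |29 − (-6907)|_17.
d_17(29, -6907) = 1/289

Step 1 — x − y = 29 − (-6907) = 6936. Step 2 — v_17(6936) = 2 (factor: 6936 = (17^2 · 24); the sign does not affect v_p). Step 3 — |x − y|_17 = 17^{-2} = 1/289.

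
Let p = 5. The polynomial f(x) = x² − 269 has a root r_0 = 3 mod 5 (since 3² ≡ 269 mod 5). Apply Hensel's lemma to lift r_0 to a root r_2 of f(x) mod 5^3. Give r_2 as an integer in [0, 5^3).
r_2 = 113 (mod 125)

Hensel's recurrence: r_{i+1} = r_i − f(r_i)·(f′(r_i))^{-1} mod 5^{i+2}, with f′(x) = 2x. Iterate:
  r_0 = 3 (mod 5)
  r_1 = 13 (mod 25)
  r_2 = 113 (mod 125)
Final: r_2 = 113, and one checks f(r_2) ≡ 0 mod 5^3.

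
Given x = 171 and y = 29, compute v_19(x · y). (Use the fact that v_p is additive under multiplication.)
v_19(4959) = 1

v_p(x) = 1 (factor: 171 = 19^1 · 9); v_p(y) = 0 (factor: 29 = 19^0 · 29). Additivity: v_p(xy) = v_p(x) + v_p(y) = 1 + 0 = 1. (Direct check: xy = 4959 = 19^1 · (261).)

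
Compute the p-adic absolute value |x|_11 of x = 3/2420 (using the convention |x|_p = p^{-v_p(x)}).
|3/2420|_11 = 121

Step 1 — compute v_11(x) by factoring powers of 11 out of the numerator and denominator: v_11(3/2420) = -2. Step 2 — apply |x|_p = p^{-v_p(x)} = 11^{2} = 121.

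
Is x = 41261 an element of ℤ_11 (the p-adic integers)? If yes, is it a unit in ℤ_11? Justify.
x ∈ ℤ_11 but not a unit; v_11(x) = 3 > 0

ℤ_11 = {x ∈ ℚ_11 : v_11(x) ≥ 0} and ℤ_11^× = {x ∈ ℤ_11 : v_11(x) = 0}. Here v_11(41261) = v_11(num) − v_11(den) = 3; compare against these criteria.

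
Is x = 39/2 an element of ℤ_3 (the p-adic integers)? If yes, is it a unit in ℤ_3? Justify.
x ∈ ℤ_3 but not a unit; v_3(x) = 1 > 0

ℤ_3 = {x ∈ ℚ_3 : v_3(x) ≥ 0} and ℤ_3^× = {x ∈ ℤ_3 : v_3(x) = 0}. Here v_3(39/2) = v_3(num) − v_3(den) = 1; compare against these criteria.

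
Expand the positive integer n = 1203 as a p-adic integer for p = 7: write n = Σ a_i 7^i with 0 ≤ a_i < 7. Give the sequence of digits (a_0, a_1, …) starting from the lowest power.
(a_0, a_1, …) = (6, 3, 3, 3)

Repeated division by 7 gives the digits low-to-high: 1203 = 6 + 3·7^1 + 3·7^2 + 3·7^3. Digit sequence: (6, 3, 3, 3).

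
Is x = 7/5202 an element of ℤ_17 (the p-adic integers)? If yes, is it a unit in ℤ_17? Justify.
x ∉ ℤ_17 (v_17(x) = -2 < 0)

ℤ_17 = {x ∈ ℚ_17 : v_17(x) ≥ 0} and ℤ_17^× = {x ∈ ℤ_17 : v_17(x) = 0}. Here v_17(7/5202) = v_17(num) − v_17(den) = -2; compare against these criteria.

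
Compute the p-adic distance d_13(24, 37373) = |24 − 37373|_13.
d_13(24, 37373) = 1/2197

Step 1 — x − y = 24 − 37373 = -37349. Step 2 — v_13(-37349) = 3 (factor: -37349 = −(13^3 · 17); the sign does not affect v_p). Step 3 — |x − y|_13 = 13^{-3} = 1/2197.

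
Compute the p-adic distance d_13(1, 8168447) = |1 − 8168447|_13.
d_13(1, 8168447) = 1/371293

Step 1 — x − y = 1 − 8168447 = -8168446. Step 2 — v_13(-8168446) = 5 (factor: -8168446 = −(13^5 · 22); the sign does not affect v_p). Step 3 — |x − y|_13 = 13^{-5} = 1/371293.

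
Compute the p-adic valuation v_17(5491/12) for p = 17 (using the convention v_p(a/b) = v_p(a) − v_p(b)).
v_17(5491/12) = 2

Factor powers of 17 from the numerator and denominator of the reduced fraction: 5491 = 17^2 · 19 and 12 = 17^0 · 12. Apply v_p(a/b) = v_p(a) − v_p(b): v_17(5491/12) = 2 − 0 = 2.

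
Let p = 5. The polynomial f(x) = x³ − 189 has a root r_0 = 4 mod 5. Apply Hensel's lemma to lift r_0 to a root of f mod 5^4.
r_3 = 254 (mod 625)

Hensel: r_{i+1} = r_i − f(r_i)/f′(r_i) mod 5^{i+2}, where f′(x) = 3x². Iterate:
  r_0 = 4 (mod 5)
  r_1 = 4 (mod 25)
  r_2 = 4 (mod 125)
  r_3 = 254 (mod 625)
Final: r = 254 with f(r) ≡ 0 mod 5^4.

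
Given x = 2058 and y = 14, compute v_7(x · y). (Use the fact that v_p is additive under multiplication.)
v_7(28812) = 4

v_p(x) = 3 (factor: 2058 = 7^3 · 6); v_p(y) = 1 (factor: 14 = 7^1 · 2). Additivity: v_p(xy) = v_p(x) + v_p(y) = 3 + 1 = 4. (Direct check: xy = 28812 = 7^4 · (12).)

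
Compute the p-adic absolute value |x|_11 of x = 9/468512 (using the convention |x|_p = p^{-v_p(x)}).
|9/468512|_11 = 14641

Step 1 — compute v_11(x) by factoring powers of 11 out of the numerator and denominator: v_11(9/468512) = -4. Step 2 — apply |x|_p = p^{-v_p(x)} = 11^{4} = 14641.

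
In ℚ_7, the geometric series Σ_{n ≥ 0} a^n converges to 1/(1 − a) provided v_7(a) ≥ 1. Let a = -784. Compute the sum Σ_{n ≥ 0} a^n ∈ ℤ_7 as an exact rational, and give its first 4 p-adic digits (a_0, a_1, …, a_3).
Σ a^n = 1/(1 − a) = 1/785;  first 4 digits = (1, 0, 5, 4)

v_7(a) = 2 ≥ 1, so the series converges in ℤ_7 to 1/(1 − a) = 1/(1 − (-784)) = 1/785. Expand this rational in ℤ_7: compute digits iteratively via d_i = x_i mod 7, x_{i+1} = (x_i − d_i)/7. The first 4 digits are (1, 0, 5, 4).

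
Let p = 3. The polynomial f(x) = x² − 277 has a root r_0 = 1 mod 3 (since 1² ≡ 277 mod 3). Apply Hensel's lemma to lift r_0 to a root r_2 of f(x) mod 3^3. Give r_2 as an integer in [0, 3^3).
r_2 = 13 (mod 27)

Hensel's recurrence: r_{i+1} = r_i − f(r_i)·(f′(r_i))^{-1} mod 3^{i+2}, with f′(x) = 2x. Iterate:
  r_0 = 1 (mod 3)
  r_1 = 4 (mod 9)
  r_2 = 13 (mod 27)
Final: r_2 = 13, and one checks f(r_2) ≡ 0 mod 3^3.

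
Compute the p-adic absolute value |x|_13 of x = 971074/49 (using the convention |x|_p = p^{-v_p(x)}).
|971074/49|_13 = 1/28561

Step 1 — compute v_13(x) by factoring powers of 13 out of the numerator and denominator: v_13(971074/49) = 4. Step 2 — apply |x|_p = p^{-v_p(x)} = 13^{-4} = 1/28561.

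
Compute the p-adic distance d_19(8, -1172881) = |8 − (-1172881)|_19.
d_19(8, -1172881) = 1/130321

Step 1 — x − y = 8 − (-1172881) = 1172889. Step 2 — v_19(1172889) = 4 (factor: 1172889 = (19^4 · 9); the sign does not affect v_p). Step 3 — |x − y|_19 = 19^{-4} = 1/130321.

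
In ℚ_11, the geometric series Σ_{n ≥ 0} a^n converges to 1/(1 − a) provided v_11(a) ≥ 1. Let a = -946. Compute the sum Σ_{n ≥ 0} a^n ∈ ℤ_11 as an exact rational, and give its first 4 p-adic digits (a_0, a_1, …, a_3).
Σ a^n = 1/(1 − a) = 1/947;  first 4 digits = (1, 2, 7, 8)

v_11(a) = 1 ≥ 1, so the series converges in ℤ_11 to 1/(1 − a) = 1/(1 − (-946)) = 1/947. Expand this rational in ℤ_11: compute digits iteratively via d_i = x_i mod 11, x_{i+1} = (x_i − d_i)/11. The first 4 digits are (1, 2, 7, 8).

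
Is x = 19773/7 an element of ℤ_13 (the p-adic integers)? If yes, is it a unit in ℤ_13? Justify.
x ∈ ℤ_13 but not a unit; v_13(x) = 3 > 0

ℤ_13 = {x ∈ ℚ_13 : v_13(x) ≥ 0} and ℤ_13^× = {x ∈ ℤ_13 : v_13(x) = 0}. Here v_13(19773/7) = v_13(num) − v_13(den) = 3; compare against these criteria.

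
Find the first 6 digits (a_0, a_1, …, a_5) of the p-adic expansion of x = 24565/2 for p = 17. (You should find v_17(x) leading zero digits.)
(a_0, …, a_5) = (0, 0, 0, 11, 8, 8)

v_17(24565/2) = 3, so a_0 = ... = a_2 = 0. Factor out: x = 17^3 · u with u = 5/2 a unit in ℤ_17. Expand u iteratively via a_{v+i} = u_i mod 17, u_{i+1} = (u_i − a_{v+i})/17:
  u_0 = 5/2;  a_3 = 11;  u_1 = (u_0 − 11)/17 = -1/2
  u_1 = -1/2;  a_4 = 8;  u_2 = (u_1 − 8)/17 = -1/2
  u_2 = -1/2;  a_5 = 8;  u_3 = (u_2 − 8)/17 = -1/2
Digits: (0, 0, 0, 11, 8, 8).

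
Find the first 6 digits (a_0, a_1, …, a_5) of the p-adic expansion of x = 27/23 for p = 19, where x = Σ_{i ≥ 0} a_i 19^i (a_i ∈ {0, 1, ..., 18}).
(a_0, …, a_5) = (2, 14, 10, 11, 6, 17)

v_19(27/23) = 0 (numerator and denominator both coprime to 19), so x ∈ ℤ_19^×. Compute digits iteratively via a_i = x_i mod 19, x_{i+1} = (x_i − a_i)/19, with x_0 = x:
  x_0 = 27/23;  a_0 = 2;  x_1 = (x_0 − 2)/19 = -1/23
  x_1 = -1/23;  a_1 = 14;  x_2 = (x_1 − 14)/19 = -17/23
  x_2 = -17/23;  a_2 = 10;  x_3 = (x_2 − 10)/19 = -13/23
  x_3 = -13/23;  a_3 = 11;  x_4 = (x_3 − 11)/19 = -14/23
  x_4 = -14/23;  a_4 = 6;  x_5 = (x_4 − 6)/19 = -8/23
  x_5 = -8/23;  a_5 = 17;  x_6 = (x_5 − 17)/19 = -21/23
Digits: (2, 14, 10, 11, 6, 17).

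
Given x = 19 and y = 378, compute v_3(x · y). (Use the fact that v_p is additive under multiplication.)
v_3(7182) = 3

v_p(x) = 0 (factor: 19 = 3^0 · 19); v_p(y) = 3 (factor: 378 = 3^3 · 14). Additivity: v_p(xy) = v_p(x) + v_p(y) = 0 + 3 = 3. (Direct check: xy = 7182 = 3^3 · (266).)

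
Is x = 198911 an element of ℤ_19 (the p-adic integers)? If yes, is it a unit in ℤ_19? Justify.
x ∈ ℤ_19 but not a unit; v_19(x) = 3 > 0

ℤ_19 = {x ∈ ℚ_19 : v_19(x) ≥ 0} and ℤ_19^× = {x ∈ ℤ_19 : v_19(x) = 0}. Here v_19(198911) = v_19(num) − v_19(den) = 3; compare against these criteria.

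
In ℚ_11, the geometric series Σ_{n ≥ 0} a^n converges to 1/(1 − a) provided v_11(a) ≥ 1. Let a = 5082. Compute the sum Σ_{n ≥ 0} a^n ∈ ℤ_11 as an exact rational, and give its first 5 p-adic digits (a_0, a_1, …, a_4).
Σ a^n = 1/(1 − a) = -1/5081;  first 5 digits = (1, 0, 9, 3, 4)

v_11(a) = 2 ≥ 1, so the series converges in ℤ_11 to 1/(1 − a) = 1/(1 − 5082) = -1/5081. Expand this rational in ℤ_11: compute digits iteratively via d_i = x_i mod 11, x_{i+1} = (x_i − d_i)/11. The first 5 digits are (1, 0, 9, 3, 4).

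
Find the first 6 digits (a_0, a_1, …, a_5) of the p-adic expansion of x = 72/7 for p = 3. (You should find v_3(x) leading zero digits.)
(a_0, …, a_5) = (0, 0, 2, 1, 0, 2)

v_3(72/7) = 2, so a_0 = ... = a_1 = 0. Factor out: x = 3^2 · u with u = 8/7 a unit in ℤ_3. Expand u iteratively via a_{v+i} = u_i mod 3, u_{i+1} = (u_i − a_{v+i})/3:
  u_0 = 8/7;  a_2 = 2;  u_1 = (u_0 − 2)/3 = -2/7
  u_1 = -2/7;  a_3 = 1;  u_2 = (u_1 − 1)/3 = -3/7
  u_2 = -3/7;  a_4 = 0;  u_3 = (u_2 − 0)/3 = -1/7
  u_3 = -1/7;  a_5 = 2;  u_4 = (u_3 − 2)/3 = -5/7
Digits: (0, 0, 2, 1, 0, 2).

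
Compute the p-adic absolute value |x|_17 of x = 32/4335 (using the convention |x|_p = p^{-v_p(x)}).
|32/4335|_17 = 289

Step 1 — compute v_17(x) by factoring powers of 17 out of the numerator and denominator: v_17(32/4335) = -2. Step 2 — apply |x|_p = p^{-v_p(x)} = 17^{2} = 289.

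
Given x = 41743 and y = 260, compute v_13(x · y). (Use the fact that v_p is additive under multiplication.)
v_13(10853180) = 4

v_p(x) = 3 (factor: 41743 = 13^3 · 19); v_p(y) = 1 (factor: 260 = 13^1 · 20). Additivity: v_p(xy) = v_p(x) + v_p(y) = 3 + 1 = 4. (Direct check: xy = 10853180 = 13^4 · (380).)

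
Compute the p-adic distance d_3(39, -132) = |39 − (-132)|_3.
d_3(39, -132) = 1/9

Step 1 — x − y = 39 − (-132) = 171. Step 2 — v_3(171) = 2 (factor: 171 = (3^2 · 19); the sign does not affect v_p). Step 3 — |x − y|_3 = 3^{-2} = 1/9.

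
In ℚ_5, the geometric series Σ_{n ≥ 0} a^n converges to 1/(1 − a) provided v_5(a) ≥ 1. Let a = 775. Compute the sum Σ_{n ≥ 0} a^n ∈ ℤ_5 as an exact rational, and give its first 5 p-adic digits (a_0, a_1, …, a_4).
Σ a^n = 1/(1 − a) = -1/774;  first 5 digits = (1, 0, 1, 1, 2)

v_5(a) = 2 ≥ 1, so the series converges in ℤ_5 to 1/(1 − a) = 1/(1 − 775) = -1/774. Expand this rational in ℤ_5: compute digits iteratively via d_i = x_i mod 5, x_{i+1} = (x_i − d_i)/5. The first 5 digits are (1, 0, 1, 1, 2).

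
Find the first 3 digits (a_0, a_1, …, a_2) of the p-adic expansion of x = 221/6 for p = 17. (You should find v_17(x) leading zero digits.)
(a_0, …, a_2) = (0, 5, 14)

v_17(221/6) = 1, so a_0 = ... = a_0 = 0. Factor out: x = 17^1 · u with u = 13/6 a unit in ℤ_17. Expand u iteratively via a_{v+i} = u_i mod 17, u_{i+1} = (u_i − a_{v+i})/17:
  u_0 = 13/6;  a_1 = 5;  u_1 = (u_0 − 5)/17 = -1/6
  u_1 = -1/6;  a_2 = 14;  u_2 = (u_1 − 14)/17 = -5/6
Digits: (0, 5, 14).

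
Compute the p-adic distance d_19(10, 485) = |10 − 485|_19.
d_19(10, 485) = 1/19

Step 1 — x − y = 10 − 485 = -475. Step 2 — v_19(-475) = 1 (factor: -475 = −(19^1 · 25); the sign does not affect v_p). Step 3 — |x − y|_19 = 19^{-1} = 1/19.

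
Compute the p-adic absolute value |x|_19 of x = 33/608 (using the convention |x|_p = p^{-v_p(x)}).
|33/608|_19 = 19

Step 1 — compute v_19(x) by factoring powers of 19 out of the numerator and denominator: v_19(33/608) = -1. Step 2 — apply |x|_p = p^{-v_p(x)} = 19^{1} = 19.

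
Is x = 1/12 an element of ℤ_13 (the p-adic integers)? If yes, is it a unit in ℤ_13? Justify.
x ∈ ℤ_13^× (unit); v_13(x) = 0

ℤ_13 = {x ∈ ℚ_13 : v_13(x) ≥ 0} and ℤ_13^× = {x ∈ ℤ_13 : v_13(x) = 0}. Here v_13(1/12) = v_13(num) − v_13(den) = 0; compare against these criteria.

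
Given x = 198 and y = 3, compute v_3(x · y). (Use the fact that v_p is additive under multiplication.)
v_3(594) = 3

v_p(x) = 2 (factor: 198 = 3^2 · 22); v_p(y) = 1 (factor: 3 = 3^1 · 1). Additivity: v_p(xy) = v_p(x) + v_p(y) = 2 + 1 = 3. (Direct check: xy = 594 = 3^3 · (22).)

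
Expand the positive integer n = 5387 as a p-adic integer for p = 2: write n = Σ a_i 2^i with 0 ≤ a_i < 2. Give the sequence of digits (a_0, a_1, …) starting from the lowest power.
(a_0, a_1, …) = (1, 1, 0, 1, 0, 0, 0, 0, 1, 0, 1, 0, 1)

Repeated division by 2 gives the digits low-to-high: 5387 = 1 + 1·2^1 + 1·2^3 + 1·2^8 + 1·2^10 + 1·2^12. Digit sequence: (1, 1, 0, 1, 0, 0, 0, 0, 1, 0, 1, 0, 1).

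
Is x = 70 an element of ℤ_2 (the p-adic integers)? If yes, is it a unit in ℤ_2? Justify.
x ∈ ℤ_2 but not a unit; v_2(x) = 1 > 0

ℤ_2 = {x ∈ ℚ_2 : v_2(x) ≥ 0} and ℤ_2^× = {x ∈ ℤ_2 : v_2(x) = 0}. Here v_2(70) = v_2(num) − v_2(den) = 1; compare against these criteria.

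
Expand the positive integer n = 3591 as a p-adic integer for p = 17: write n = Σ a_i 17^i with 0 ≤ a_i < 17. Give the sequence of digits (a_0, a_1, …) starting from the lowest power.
(a_0, a_1, …) = (4, 7, 12)

Repeated division by 17 gives the digits low-to-high: 3591 = 4 + 7·17^1 + 12·17^2. Digit sequence: (4, 7, 12).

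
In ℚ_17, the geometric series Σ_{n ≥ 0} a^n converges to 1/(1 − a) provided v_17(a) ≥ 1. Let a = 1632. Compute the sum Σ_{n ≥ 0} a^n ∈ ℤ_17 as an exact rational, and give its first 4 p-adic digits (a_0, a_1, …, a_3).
Σ a^n = 1/(1 − a) = -1/1631;  first 4 digits = (1, 11, 7, 3)

v_17(a) = 1 ≥ 1, so the series converges in ℤ_17 to 1/(1 − a) = 1/(1 − 1632) = -1/1631. Expand this rational in ℤ_17: compute digits iteratively via d_i = x_i mod 17, x_{i+1} = (x_i − d_i)/17. The first 4 digits are (1, 11, 7, 3).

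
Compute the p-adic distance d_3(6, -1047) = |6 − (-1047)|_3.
d_3(6, -1047) = 1/81

Step 1 — x − y = 6 − (-1047) = 1053. Step 2 — v_3(1053) = 4 (factor: 1053 = (3^4 · 13); the sign does not affect v_p). Step 3 — |x − y|_3 = 3^{-4} = 1/81.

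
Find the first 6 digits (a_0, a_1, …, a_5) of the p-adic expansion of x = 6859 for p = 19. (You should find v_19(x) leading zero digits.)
(a_0, …, a_5) = (0, 0, 0, 1, 0, 0)

v_19(6859) = 3, so a_0 = ... = a_2 = 0. Factor out: x = 19^3 · u with u = 1 a unit in ℤ_19. Expand u iteratively via a_{v+i} = u_i mod 19, u_{i+1} = (u_i − a_{v+i})/19:
  u_0 = 1;  a_3 = 1;  u_1 = (u_0 − 1)/19 = 0
  u_1 = 0;  a_4 = 0;  u_2 = (u_1 − 0)/19 = 0
  u_2 = 0;  a_5 = 0;  u_3 = (u_2 − 0)/19 = 0
Digits: (0, 0, 0, 1, 0, 0).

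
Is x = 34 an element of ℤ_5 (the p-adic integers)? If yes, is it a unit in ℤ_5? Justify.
x ∈ ℤ_5^× (unit); v_5(x) = 0

ℤ_5 = {x ∈ ℚ_5 : v_5(x) ≥ 0} and ℤ_5^× = {x ∈ ℤ_5 : v_5(x) = 0}. Here v_5(34) = v_5(num) − v_5(den) = 0; compare against these criteria.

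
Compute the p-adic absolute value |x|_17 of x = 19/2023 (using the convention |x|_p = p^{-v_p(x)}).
|19/2023|_17 = 289

Step 1 — compute v_17(x) by factoring powers of 17 out of the numerator and denominator: v_17(19/2023) = -2. Step 2 — apply |x|_p = p^{-v_p(x)} = 17^{2} = 289.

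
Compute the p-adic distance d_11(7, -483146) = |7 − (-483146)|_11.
d_11(7, -483146) = 1/161051

Step 1 — x − y = 7 − (-483146) = 483153. Step 2 — v_11(483153) = 5 (factor: 483153 = (11^5 · 3); the sign does not affect v_p). Step 3 — |x − y|_11 = 11^{-5} = 1/161051.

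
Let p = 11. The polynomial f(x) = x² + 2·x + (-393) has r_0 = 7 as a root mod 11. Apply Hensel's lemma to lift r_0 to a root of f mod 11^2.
r_1 = 73 (mod 121)

Hensel: r_{i+1} = r_i − f(r_i)·(f′(r_i))^{-1} mod 11^{i+2}, f′(x) = 2x + 2. Iterate:
  r_0 = 7 (mod 11)
  r_1 = 73 (mod 121)
Final: r = 73 satisfies f(r) ≡ 0 mod 11^2.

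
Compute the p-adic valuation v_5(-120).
v_5(-120) = 1

v_5(n) is the largest exponent k such that 5^k divides n. Factor out: -120 = -5^1 · 24. (Sign doesn't affect v_p.) So v_5(-120) = 1.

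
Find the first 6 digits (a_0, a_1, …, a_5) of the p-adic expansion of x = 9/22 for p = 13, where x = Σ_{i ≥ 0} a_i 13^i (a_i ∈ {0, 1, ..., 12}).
(a_0, …, a_5) = (1, 10, 1, 4, 5, 12)

v_13(9/22) = 0 (numerator and denominator both coprime to 13), so x ∈ ℤ_13^×. Compute digits iteratively via a_i = x_i mod 13, x_{i+1} = (x_i − a_i)/13, with x_0 = x:
  x_0 = 9/22;  a_0 = 1;  x_1 = (x_0 − 1)/13 = -1/22
  x_1 = -1/22;  a_1 = 10;  x_2 = (x_1 − 10)/13 = -17/22
  x_2 = -17/22;  a_2 = 1;  x_3 = (x_2 − 1)/13 = -3/22
  x_3 = -3/22;  a_3 = 4;  x_4 = (x_3 − 4)/13 = -7/22
  x_4 = -7/22;  a_4 = 5;  x_5 = (x_4 − 5)/13 = -9/22
  x_5 = -9/22;  a_5 = 12;  x_6 = (x_5 − 12)/13 = -21/22
Digits: (1, 10, 1, 4, 5, 12).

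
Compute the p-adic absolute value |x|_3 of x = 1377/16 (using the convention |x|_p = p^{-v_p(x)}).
|1377/16|_3 = 1/81

Step 1 — compute v_3(x) by factoring powers of 3 out of the numerator and denominator: v_3(1377/16) = 4. Step 2 — apply |x|_p = p^{-v_p(x)} = 3^{-4} = 1/81.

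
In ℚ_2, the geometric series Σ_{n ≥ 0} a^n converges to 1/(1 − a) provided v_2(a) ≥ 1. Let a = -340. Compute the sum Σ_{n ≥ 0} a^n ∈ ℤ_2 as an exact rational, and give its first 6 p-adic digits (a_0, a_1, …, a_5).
Σ a^n = 1/(1 − a) = 1/341;  first 6 digits = (1, 0, 1, 1, 1, 1)

v_2(a) = 2 ≥ 1, so the series converges in ℤ_2 to 1/(1 − a) = 1/(1 − (-340)) = 1/341. Expand this rational in ℤ_2: compute digits iteratively via d_i = x_i mod 2, x_{i+1} = (x_i − d_i)/2. The first 6 digits are (1, 0, 1, 1, 1, 1).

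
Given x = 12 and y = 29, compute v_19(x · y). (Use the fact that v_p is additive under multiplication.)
v_19(348) = 0

v_p(x) = 0 (factor: 12 = 19^0 · 12); v_p(y) = 0 (factor: 29 = 19^0 · 29). Additivity: v_p(xy) = v_p(x) + v_p(y) = 0 + 0 = 0. (Direct check: xy = 348 = 19^0 · (348).)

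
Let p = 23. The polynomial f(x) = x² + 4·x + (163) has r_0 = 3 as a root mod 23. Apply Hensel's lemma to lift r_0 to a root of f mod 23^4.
r_3 = 264802 (mod 279841)

Hensel: r_{i+1} = r_i − f(r_i)·(f′(r_i))^{-1} mod 23^{i+2}, f′(x) = 2x + 4. Iterate:
  r_0 = 3 (mod 23)
  r_1 = 302 (mod 529)
  r_2 = 9295 (mod 12167)
  r_3 = 264802 (mod 279841)
Final: r = 264802 satisfies f(r) ≡ 0 mod 23^4.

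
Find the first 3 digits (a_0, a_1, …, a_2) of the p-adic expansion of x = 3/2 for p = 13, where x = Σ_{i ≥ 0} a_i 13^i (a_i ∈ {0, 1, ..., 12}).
(a_0, …, a_2) = (8, 6, 6)

v_13(3/2) = 0 (numerator and denominator both coprime to 13), so x ∈ ℤ_13^×. Compute digits iteratively via a_i = x_i mod 13, x_{i+1} = (x_i − a_i)/13, with x_0 = x:
  x_0 = 3/2;  a_0 = 8;  x_1 = (x_0 − 8)/13 = -1/2
  x_1 = -1/2;  a_1 = 6;  x_2 = (x_1 − 6)/13 = -1/2
  x_2 = -1/2;  a_2 = 6;  x_3 = (x_2 − 6)/13 = -1/2
Digits: (8, 6, 6).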